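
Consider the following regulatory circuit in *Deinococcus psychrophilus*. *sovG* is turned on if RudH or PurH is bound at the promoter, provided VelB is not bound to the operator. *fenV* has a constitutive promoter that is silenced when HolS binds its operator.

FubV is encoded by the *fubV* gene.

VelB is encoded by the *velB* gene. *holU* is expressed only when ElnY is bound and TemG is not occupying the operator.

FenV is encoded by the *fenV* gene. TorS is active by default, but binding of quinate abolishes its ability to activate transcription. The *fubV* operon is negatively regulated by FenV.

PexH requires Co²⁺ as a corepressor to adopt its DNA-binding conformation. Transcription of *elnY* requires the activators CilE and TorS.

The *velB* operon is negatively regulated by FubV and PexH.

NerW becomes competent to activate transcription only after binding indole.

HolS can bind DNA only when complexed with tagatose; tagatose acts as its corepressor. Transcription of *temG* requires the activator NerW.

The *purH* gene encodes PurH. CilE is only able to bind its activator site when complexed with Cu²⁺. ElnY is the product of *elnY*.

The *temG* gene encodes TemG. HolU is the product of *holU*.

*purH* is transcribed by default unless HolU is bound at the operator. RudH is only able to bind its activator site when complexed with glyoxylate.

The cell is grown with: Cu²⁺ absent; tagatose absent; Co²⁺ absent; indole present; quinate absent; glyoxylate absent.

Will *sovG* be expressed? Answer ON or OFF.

Glyoxylate is absent, so RudH is inactive.
Tagatose is absent, so HolS is inactive.
With no repressor bound, *fenV* is transcribed.
So FenV is produced and active.
With repressor FenV bound, *fubV* is not transcribed.
So FubV is not produced.
Co²⁺ is absent, so PexH is inactive.
With no repressor bound, *velB* is transcribed.
So VelB is produced and active.
Indole is present, so NerW is active.
No repressor is bound and NerW is active, so *temG* is transcribed.
So TemG is produced and active.
Cu²⁺ is absent, so CilE is inactive.
Quinate is absent, so TorS is active.
Required activator CilE is absent, so *elnY* is not transcribed.
So ElnY is not produced.
With repressor TemG bound, *holU* is not transcribed.
So HolU is not produced.
With no repressor bound, *purH* is transcribed.
So PurH is produced and active.
With repressor VelB bound, *sovG* is not transcribed.

OFF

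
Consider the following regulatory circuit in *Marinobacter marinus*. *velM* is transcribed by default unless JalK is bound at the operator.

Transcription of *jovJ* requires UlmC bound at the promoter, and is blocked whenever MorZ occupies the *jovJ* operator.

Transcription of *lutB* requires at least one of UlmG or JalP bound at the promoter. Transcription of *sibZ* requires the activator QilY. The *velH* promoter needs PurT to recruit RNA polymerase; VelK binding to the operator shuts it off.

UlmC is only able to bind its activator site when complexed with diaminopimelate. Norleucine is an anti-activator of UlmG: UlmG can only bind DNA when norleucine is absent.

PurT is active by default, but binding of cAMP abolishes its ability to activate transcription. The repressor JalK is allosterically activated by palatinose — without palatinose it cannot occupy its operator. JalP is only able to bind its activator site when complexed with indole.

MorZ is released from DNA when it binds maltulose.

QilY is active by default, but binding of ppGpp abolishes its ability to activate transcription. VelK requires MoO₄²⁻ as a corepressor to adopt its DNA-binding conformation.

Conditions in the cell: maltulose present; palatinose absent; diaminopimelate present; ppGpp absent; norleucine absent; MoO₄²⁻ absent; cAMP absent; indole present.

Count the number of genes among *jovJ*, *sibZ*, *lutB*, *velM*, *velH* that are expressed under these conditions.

Diaminopimelate is present, so UlmC is active.
Maltulose is present, so MorZ is inactive.
No repressor is bound and UlmC is active, so *jovJ* is transcribed.
→ *jovJ* is ON.
ppGpp is absent, so QilY is active.
No repressor is bound and QilY is active, so *sibZ* is transcribed.
→ *sibZ* is ON.
Norleucine is absent, so UlmG is active.
Indole is present, so JalP is active.
Activator UlmG is present, so *lutB* is transcribed.
→ *lutB* is ON.
Palatinose is absent, so JalK is inactive.
With no repressor bound, *velM* is transcribed.
→ *velM* is ON.
MoO₄²⁻ is absent, so VelK is inactive.
cAMP is absent, so PurT is active.
No repressor is bound and PurT is active, so *velH* is transcribed.
→ *velH* is ON.
5 of the 5 genes are transcribed.

5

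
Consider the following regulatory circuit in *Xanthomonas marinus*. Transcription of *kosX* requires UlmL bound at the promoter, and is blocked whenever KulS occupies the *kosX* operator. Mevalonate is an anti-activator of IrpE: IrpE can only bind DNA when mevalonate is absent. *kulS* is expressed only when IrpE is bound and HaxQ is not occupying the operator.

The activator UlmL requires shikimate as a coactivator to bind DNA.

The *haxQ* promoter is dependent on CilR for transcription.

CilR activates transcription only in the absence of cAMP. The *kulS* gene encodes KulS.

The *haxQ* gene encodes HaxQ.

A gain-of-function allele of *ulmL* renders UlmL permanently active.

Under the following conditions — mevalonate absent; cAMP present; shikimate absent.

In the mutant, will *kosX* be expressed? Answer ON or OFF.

OFF

Mevalonate is absent, so IrpE is active.
cAMP is present, so CilR is inactive.
Required activator CilR is absent, so *haxQ* is not transcribed.
So HaxQ is not produced.
No repressor is bound and IrpE is active, so *kulS* is transcribed.
So KulS is produced and active.
UlmL is constitutively active in this strain.
With repressor KulS bound, *kosX* is not transcribed.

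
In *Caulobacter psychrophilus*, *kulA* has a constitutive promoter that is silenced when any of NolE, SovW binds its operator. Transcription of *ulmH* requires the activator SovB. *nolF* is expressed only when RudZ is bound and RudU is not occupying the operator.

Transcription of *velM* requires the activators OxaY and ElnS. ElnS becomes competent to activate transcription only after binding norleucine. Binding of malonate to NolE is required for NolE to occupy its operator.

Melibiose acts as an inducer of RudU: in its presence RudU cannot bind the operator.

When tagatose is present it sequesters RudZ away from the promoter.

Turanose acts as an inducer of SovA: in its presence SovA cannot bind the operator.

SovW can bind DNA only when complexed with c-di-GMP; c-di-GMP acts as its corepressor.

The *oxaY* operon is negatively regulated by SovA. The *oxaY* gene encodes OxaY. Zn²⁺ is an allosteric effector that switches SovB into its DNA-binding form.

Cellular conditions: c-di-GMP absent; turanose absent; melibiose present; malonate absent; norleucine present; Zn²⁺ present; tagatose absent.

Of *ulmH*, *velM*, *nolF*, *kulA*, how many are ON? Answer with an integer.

Zn²⁺ is present, so SovB is active.
No repressor is bound and SovB is active, so *ulmH* is transcribed.
→ *ulmH* is ON.
Turanose is absent, so SovA is active.
With repressor SovA bound, *oxaY* is not transcribed.
So OxaY is not produced.
Norleucine is present, so ElnS is active.
Required activator OxaY is absent, so *velM* is not transcribed.
→ *velM* is OFF.
Melibiose is present, so RudU is inactive.
Tagatose is absent, so RudZ is active.
No repressor is bound and RudZ is active, so *nolF* is transcribed.
→ *nolF* is ON.
Malonate is absent, so NolE is inactive.
c-di-GMP is absent, so SovW is inactive.
With no repressor bound, *kulA* is transcribed.
→ *kulA* is ON.
3 of the 4 genes are transcribed.

3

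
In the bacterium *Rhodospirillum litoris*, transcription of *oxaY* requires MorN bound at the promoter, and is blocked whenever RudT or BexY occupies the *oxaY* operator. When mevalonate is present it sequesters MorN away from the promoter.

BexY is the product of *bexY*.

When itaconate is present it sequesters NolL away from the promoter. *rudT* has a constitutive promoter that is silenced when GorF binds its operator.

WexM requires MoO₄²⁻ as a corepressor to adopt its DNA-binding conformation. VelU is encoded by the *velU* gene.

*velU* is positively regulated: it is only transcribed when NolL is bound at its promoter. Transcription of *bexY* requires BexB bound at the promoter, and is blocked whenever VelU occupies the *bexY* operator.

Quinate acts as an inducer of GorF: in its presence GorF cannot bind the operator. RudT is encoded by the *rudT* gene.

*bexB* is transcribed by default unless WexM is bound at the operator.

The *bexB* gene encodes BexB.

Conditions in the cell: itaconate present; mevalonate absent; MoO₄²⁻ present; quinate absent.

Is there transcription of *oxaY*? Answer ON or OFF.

ON

Quinate is absent, so GorF is active.
With repressor GorF bound, *rudT* is not transcribed.
So RudT is not produced.
MoO₄²⁻ is present, so WexM is active.
With repressor WexM bound, *bexB* is not transcribed.
So BexB is not produced.
Itaconate is present, so NolL is inactive.
Required activator NolL is absent, so *velU* is not transcribed.
So VelU is not produced.
Required activator BexB is absent, so *bexY* is not transcribed.
So BexY is not produced.
Mevalonate is absent, so MorN is active.
No repressor is bound and MorN is active, so *oxaY* is transcribed.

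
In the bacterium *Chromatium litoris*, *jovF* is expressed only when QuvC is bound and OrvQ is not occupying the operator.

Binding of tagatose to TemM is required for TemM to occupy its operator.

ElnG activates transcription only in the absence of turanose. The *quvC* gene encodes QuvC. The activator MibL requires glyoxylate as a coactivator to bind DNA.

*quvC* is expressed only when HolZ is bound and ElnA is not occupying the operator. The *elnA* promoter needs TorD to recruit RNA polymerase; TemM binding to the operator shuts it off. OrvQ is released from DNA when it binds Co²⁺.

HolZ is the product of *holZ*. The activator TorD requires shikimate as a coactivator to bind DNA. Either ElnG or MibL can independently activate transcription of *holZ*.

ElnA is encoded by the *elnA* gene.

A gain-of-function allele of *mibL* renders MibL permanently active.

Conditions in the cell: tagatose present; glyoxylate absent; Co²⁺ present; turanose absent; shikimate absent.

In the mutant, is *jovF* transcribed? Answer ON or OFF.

ON

Turanose is absent, so ElnG is active.
MibL is constitutively active in this strain.
Activator ElnG is present, so *holZ* is transcribed.
So HolZ is produced and active.
Shikimate is absent, so TorD is inactive.
Tagatose is present, so TemM is active.
With repressor TemM bound, *elnA* is not transcribed.
So ElnA is not produced.
No repressor is bound and HolZ is active, so *quvC* is transcribed.
So QuvC is produced and active.
Co²⁺ is present, so OrvQ is inactive.
No repressor is bound and QuvC is active, so *jovF* is transcribed.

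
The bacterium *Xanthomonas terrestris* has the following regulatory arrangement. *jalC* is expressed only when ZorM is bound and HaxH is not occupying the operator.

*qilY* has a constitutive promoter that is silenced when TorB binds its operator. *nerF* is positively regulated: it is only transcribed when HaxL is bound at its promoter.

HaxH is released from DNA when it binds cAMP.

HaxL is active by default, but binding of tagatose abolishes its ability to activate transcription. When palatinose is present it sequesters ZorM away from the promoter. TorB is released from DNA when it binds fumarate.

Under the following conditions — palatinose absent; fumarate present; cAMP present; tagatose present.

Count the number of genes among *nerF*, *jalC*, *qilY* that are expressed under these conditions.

2

Tagatose is present, so HaxL is inactive.
Required activator HaxL is absent, so *nerF* is not transcribed.
→ *nerF* is OFF.
cAMP is present, so HaxH is inactive.
Palatinose is absent, so ZorM is active.
No repressor is bound and ZorM is active, so *jalC* is transcribed.
→ *jalC* is ON.
Fumarate is present, so TorB is inactive.
With no repressor bound, *qilY* is transcribed.
→ *qilY* is ON.
2 of the 3 genes are transcribed.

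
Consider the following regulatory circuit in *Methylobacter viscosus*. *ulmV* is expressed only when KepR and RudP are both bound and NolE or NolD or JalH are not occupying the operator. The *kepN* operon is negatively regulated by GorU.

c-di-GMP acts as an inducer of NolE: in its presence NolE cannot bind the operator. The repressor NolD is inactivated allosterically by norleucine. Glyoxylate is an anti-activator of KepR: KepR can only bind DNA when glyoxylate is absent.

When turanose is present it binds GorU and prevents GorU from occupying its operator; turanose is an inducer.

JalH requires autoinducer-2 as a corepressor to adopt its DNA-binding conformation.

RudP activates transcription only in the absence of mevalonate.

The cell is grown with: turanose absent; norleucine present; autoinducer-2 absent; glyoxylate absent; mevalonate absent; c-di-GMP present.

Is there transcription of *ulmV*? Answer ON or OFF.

ON

c-di-GMP is present, so NolE is inactive.
Norleucine is present, so NolD is inactive.
Glyoxylate is absent, so KepR is active.
Mevalonate is absent, so RudP is active.
Autoinducer-2 is absent, so JalH is inactive.
No repressor is bound and KepR and RudP are active, so *ulmV* is transcribed.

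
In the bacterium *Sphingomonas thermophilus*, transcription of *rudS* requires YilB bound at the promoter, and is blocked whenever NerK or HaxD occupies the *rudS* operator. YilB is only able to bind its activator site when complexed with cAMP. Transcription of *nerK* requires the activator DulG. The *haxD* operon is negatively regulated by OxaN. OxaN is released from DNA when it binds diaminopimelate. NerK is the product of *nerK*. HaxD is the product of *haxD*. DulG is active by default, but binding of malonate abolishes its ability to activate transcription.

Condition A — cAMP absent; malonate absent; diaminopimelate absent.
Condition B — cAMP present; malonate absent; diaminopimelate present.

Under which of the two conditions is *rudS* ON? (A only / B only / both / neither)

Condition A:
cAMP is absent, so YilB is inactive.
Malonate is absent, so DulG is active.
No repressor is bound and DulG is active, so *nerK* is transcribed.
So NerK is produced and active.
Diaminopimelate is absent, so OxaN is active.
With repressor OxaN bound, *haxD* is not transcribed.
So HaxD is not produced.
With repressor NerK bound, *rudS* is not transcribed.
→ *rudS* is OFF in A.
Condition B:
cAMP is present, so YilB is active.
Malonate is absent, so DulG is active.
No repressor is bound and DulG is active, so *nerK* is transcribed.
So NerK is produced and active.
Diaminopimelate is present, so OxaN is inactive.
With no repressor bound, *haxD* is transcribed.
So HaxD is produced and active.
With repressor NerK bound, *rudS* is not transcribed.
→ *rudS* is OFF in B.

neither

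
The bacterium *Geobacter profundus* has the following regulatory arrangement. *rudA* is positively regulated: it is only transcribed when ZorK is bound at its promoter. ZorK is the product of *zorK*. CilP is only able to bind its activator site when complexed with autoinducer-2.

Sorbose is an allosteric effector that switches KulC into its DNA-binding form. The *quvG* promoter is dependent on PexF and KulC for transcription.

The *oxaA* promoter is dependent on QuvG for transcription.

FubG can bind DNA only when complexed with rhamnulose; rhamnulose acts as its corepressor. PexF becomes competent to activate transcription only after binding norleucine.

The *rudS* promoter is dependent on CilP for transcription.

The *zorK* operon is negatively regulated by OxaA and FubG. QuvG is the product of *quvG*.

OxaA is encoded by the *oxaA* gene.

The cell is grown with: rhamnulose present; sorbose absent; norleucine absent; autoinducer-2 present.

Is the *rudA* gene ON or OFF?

OFF

Norleucine is absent, so PexF is inactive.
Sorbose is absent, so KulC is inactive.
Required activator PexF is absent, so *quvG* is not transcribed.
So QuvG is not produced.
Required activator QuvG is absent, so *oxaA* is not transcribed.
So OxaA is not produced.
Rhamnulose is present, so FubG is active.
With repressor FubG bound, *zorK* is not transcribed.
So ZorK is not produced.
Required activator ZorK is absent, so *rudA* is not transcribed.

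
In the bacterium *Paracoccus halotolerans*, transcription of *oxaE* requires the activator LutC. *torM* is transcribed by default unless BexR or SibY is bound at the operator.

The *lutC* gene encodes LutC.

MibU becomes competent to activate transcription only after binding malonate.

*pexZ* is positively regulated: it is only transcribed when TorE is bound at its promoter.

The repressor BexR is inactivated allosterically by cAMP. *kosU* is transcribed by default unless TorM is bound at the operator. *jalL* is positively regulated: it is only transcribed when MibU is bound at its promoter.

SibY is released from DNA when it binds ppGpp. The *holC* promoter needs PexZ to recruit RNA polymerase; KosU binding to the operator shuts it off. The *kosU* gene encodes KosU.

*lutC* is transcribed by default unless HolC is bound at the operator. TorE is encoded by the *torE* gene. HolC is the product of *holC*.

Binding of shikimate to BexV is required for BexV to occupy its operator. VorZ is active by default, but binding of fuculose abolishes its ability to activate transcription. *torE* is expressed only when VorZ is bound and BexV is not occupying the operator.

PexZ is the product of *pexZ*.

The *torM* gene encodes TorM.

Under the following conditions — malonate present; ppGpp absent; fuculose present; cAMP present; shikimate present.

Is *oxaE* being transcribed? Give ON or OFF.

ON

cAMP is present, so BexR is inactive.
ppGpp is absent, so SibY is active.
With repressor SibY bound, *torM* is not transcribed.
So TorM is not produced.
With no repressor bound, *kosU* is transcribed.
So KosU is produced and active.
Fuculose is present, so VorZ is inactive.
Shikimate is present, so BexV is active.
With repressor BexV bound, *torE* is not transcribed.
So TorE is not produced.
Required activator TorE is absent, so *pexZ* is not transcribed.
So PexZ is not produced.
With repressor KosU bound, *holC* is not transcribed.
So HolC is not produced.
With no repressor bound, *lutC* is transcribed.
So LutC is produced and active.
No repressor is bound and LutC is active, so *oxaE* is transcribed.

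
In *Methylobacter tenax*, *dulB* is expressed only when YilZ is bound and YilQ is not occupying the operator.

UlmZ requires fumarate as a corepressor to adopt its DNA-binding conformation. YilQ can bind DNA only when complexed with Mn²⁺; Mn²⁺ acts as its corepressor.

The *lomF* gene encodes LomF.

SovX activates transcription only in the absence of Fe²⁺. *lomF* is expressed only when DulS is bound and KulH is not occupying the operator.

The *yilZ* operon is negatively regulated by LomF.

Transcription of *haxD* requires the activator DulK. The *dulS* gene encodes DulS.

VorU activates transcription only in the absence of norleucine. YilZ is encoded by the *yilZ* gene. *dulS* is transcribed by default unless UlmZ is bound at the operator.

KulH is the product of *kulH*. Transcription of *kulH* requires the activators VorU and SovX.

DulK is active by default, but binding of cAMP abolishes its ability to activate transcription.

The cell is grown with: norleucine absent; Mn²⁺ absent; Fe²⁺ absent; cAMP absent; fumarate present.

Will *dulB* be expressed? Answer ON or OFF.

Fumarate is present, so UlmZ is active.
With repressor UlmZ bound, *dulS* is not transcribed.
So DulS is not produced.
Norleucine is absent, so VorU is active.
Fe²⁺ is absent, so SovX is active.
No repressor is bound and VorU and SovX are active, so *kulH* is transcribed.
So KulH is produced and active.
With repressor KulH bound, *lomF* is not transcribed.
So LomF is not produced.
With no repressor bound, *yilZ* is transcribed.
So YilZ is produced and active.
Mn²⁺ is absent, so YilQ is inactive.
No repressor is bound and YilZ is active, so *dulB* is transcribed.

ON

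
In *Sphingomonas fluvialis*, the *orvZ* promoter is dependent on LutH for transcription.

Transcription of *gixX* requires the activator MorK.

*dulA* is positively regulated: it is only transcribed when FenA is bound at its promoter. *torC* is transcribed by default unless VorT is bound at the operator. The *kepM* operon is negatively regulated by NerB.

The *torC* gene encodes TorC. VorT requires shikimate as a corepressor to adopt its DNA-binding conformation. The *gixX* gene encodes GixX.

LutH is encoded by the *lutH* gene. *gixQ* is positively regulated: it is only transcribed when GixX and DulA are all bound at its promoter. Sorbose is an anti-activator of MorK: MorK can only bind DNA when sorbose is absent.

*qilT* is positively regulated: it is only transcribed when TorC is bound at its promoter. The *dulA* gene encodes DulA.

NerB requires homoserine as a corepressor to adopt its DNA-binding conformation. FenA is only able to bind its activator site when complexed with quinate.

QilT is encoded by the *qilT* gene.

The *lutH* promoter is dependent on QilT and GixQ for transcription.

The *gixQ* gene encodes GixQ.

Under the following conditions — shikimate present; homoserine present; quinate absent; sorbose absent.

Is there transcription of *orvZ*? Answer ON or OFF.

OFF

Shikimate is present, so VorT is active.
With repressor VorT bound, *torC* is not transcribed.
So TorC is not produced.
Required activator TorC is absent, so *qilT* is not transcribed.
So QilT is not produced.
Sorbose is absent, so MorK is active.
No repressor is bound and MorK is active, so *gixX* is transcribed.
So GixX is produced and active.
Quinate is absent, so FenA is inactive.
Required activator FenA is absent, so *dulA* is not transcribed.
So DulA is not produced.
Required activator DulA is absent, so *gixQ* is not transcribed.
So GixQ is not produced.
Required activator QilT is absent, so *lutH* is not transcribed.
So LutH is not produced.
Required activator LutH is absent, so *orvZ* is not transcribed.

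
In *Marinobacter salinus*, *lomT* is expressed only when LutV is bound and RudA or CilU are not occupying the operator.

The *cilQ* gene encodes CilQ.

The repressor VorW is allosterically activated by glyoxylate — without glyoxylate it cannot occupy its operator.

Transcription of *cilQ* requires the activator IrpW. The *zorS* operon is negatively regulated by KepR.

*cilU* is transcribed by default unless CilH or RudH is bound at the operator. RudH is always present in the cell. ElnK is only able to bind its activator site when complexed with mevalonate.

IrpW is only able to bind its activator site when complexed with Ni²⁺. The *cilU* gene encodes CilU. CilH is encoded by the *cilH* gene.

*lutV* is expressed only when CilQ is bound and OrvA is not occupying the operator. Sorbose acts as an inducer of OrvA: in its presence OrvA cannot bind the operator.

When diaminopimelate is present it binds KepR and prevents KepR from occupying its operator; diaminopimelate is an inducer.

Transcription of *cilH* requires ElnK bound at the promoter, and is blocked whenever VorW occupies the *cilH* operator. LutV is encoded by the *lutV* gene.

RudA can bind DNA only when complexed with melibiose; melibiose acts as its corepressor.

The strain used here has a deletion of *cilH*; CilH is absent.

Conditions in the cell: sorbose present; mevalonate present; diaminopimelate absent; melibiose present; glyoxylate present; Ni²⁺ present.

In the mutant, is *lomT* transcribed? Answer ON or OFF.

OFF

Melibiose is present, so RudA is active.
CilH is non-functional in this strain, so it has no effect.
RudH is produced constitutively and is active.
With repressor RudH bound, *cilU* is not transcribed.
So CilU is not produced.
Sorbose is present, so OrvA is inactive.
Ni²⁺ is present, so IrpW is active.
No repressor is bound and IrpW is active, so *cilQ* is transcribed.
So CilQ is produced and active.
No repressor is bound and CilQ is active, so *lutV* is transcribed.
So LutV is produced and active.
With repressor RudA bound, *lomT* is not transcribed.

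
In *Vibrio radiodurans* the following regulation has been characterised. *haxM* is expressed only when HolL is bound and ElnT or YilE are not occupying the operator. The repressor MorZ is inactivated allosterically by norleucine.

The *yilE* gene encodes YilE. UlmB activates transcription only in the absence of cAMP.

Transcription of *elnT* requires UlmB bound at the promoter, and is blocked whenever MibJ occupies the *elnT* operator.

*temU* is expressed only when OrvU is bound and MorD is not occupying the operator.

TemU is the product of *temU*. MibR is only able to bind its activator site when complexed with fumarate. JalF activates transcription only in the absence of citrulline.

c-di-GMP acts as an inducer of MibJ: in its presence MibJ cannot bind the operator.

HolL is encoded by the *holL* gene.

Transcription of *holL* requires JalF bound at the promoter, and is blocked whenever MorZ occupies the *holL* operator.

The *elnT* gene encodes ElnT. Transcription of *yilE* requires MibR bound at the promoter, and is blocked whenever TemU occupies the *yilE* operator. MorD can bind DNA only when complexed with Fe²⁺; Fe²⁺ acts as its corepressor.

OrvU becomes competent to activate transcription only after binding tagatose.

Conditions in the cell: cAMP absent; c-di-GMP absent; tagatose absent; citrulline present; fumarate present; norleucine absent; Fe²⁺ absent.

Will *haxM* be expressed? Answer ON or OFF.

Norleucine is absent, so MorZ is active.
Citrulline is present, so JalF is inactive.
With repressor MorZ bound, *holL* is not transcribed.
So HolL is not produced.
cAMP is absent, so UlmB is active.
c-di-GMP is absent, so MibJ is active.
With repressor MibJ bound, *elnT* is not transcribed.
So ElnT is not produced.
Tagatose is absent, so OrvU is inactive.
Fe²⁺ is absent, so MorD is inactive.
Required activator OrvU is absent, so *temU* is not transcribed.
So TemU is not produced.
Fumarate is present, so MibR is active.
No repressor is bound and MibR is active, so *yilE* is transcribed.
So YilE is produced and active.
With repressor YilE bound, *haxM* is not transcribed.

OFF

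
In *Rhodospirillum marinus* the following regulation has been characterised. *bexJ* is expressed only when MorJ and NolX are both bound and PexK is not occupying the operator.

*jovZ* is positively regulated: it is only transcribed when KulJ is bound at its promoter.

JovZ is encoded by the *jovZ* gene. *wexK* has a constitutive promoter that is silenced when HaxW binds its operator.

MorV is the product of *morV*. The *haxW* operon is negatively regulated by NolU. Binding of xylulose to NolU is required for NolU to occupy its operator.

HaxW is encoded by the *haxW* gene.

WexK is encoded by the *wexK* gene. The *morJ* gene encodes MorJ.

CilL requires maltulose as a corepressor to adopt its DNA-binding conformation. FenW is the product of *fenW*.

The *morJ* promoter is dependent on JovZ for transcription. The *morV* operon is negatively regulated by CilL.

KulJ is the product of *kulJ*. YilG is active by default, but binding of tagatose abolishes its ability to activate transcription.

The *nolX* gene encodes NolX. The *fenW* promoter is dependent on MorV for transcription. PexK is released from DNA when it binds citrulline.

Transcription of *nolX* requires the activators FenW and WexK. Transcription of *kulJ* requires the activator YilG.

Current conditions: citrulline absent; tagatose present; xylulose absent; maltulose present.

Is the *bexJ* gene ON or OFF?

OFF

Citrulline is absent, so PexK is active.
Tagatose is present, so YilG is inactive.
Required activator YilG is absent, so *kulJ* is not transcribed.
So KulJ is not produced.
Required activator KulJ is absent, so *jovZ* is not transcribed.
So JovZ is not produced.
Required activator JovZ is absent, so *morJ* is not transcribed.
So MorJ is not produced.
Maltulose is present, so CilL is active.
With repressor CilL bound, *morV* is not transcribed.
So MorV is not produced.
Required activator MorV is absent, so *fenW* is not transcribed.
So FenW is not produced.
Xylulose is absent, so NolU is inactive.
With no repressor bound, *haxW* is transcribed.
So HaxW is produced and active.
With repressor HaxW bound, *wexK* is not transcribed.
So WexK is not produced.
Required activator FenW is absent, so *nolX* is not transcribed.
So NolX is not produced.
With repressor PexK bound, *bexJ* is not transcribed.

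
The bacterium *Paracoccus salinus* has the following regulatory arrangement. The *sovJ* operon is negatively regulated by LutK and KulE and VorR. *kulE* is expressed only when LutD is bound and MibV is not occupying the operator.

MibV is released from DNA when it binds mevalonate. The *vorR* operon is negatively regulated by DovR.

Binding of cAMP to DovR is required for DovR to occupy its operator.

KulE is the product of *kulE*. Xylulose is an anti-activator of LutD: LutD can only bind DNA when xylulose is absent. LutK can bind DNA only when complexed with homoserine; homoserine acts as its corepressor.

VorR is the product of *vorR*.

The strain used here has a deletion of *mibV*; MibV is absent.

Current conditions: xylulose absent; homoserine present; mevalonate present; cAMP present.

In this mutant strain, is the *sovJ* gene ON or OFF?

Homoserine is present, so LutK is active.
MibV is non-functional in this strain, so it has no effect.
Xylulose is absent, so LutD is active.
No repressor is bound and LutD is active, so *kulE* is transcribed.
So KulE is produced and active.
cAMP is present, so DovR is active.
With repressor DovR bound, *vorR* is not transcribed.
So VorR is not produced.
With repressor LutK bound, *sovJ* is not transcribed.

OFF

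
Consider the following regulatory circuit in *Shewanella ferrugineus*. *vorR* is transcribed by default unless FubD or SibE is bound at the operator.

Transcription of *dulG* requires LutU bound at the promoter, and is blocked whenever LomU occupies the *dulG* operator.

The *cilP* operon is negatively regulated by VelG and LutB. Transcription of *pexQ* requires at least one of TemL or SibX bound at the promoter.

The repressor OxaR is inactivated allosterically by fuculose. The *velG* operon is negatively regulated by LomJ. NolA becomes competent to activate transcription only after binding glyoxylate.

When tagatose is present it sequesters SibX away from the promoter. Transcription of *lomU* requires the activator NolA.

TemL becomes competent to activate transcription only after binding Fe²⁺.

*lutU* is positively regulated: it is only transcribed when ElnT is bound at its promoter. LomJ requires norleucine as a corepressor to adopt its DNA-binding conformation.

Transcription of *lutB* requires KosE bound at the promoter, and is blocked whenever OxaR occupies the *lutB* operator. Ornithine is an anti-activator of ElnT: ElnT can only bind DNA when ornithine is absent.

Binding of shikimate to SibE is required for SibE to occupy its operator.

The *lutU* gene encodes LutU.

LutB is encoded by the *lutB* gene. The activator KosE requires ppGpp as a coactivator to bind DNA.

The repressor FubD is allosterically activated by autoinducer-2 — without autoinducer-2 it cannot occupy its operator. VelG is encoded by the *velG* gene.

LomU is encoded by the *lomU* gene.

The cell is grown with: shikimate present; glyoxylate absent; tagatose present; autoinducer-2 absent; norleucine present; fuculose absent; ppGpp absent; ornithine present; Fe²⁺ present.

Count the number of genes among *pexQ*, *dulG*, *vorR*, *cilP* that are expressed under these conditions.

Fe²⁺ is present, so TemL is active.
Tagatose is present, so SibX is inactive.
Activator TemL is present, so *pexQ* is transcribed.
→ *pexQ* is ON.
Ornithine is present, so ElnT is inactive.
Required activator ElnT is absent, so *lutU* is not transcribed.
So LutU is not produced.
Glyoxylate is absent, so NolA is inactive.
Required activator NolA is absent, so *lomU* is not transcribed.
So LomU is not produced.
Required activator LutU is absent, so *dulG* is not transcribed.
→ *dulG* is OFF.
Autoinducer-2 is absent, so FubD is inactive.
Shikimate is present, so SibE is active.
With repressor SibE bound, *vorR* is not transcribed.
→ *vorR* is OFF.
Norleucine is present, so LomJ is active.
With repressor LomJ bound, *velG* is not transcribed.
So VelG is not produced.
Fuculose is absent, so OxaR is active.
ppGpp is absent, so KosE is inactive.
With repressor OxaR bound, *lutB* is not transcribed.
So LutB is not produced.
With no repressor bound, *cilP* is transcribed.
→ *cilP* is ON.
2 of the 4 genes are transcribed.

2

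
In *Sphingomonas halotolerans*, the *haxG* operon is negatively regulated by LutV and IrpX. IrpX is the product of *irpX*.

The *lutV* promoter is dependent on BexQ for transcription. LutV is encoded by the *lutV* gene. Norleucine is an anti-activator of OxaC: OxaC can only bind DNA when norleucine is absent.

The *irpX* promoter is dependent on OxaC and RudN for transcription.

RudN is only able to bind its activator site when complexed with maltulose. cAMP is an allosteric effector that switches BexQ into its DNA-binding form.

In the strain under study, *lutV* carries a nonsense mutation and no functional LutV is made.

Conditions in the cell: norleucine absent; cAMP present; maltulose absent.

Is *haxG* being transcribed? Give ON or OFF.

ON

LutV is non-functional in this strain, so it has no effect.
Norleucine is absent, so OxaC is active.
Maltulose is absent, so RudN is inactive.
Required activator RudN is absent, so *irpX* is not transcribed.
So IrpX is not produced.
With no repressor bound, *haxG* is transcribed.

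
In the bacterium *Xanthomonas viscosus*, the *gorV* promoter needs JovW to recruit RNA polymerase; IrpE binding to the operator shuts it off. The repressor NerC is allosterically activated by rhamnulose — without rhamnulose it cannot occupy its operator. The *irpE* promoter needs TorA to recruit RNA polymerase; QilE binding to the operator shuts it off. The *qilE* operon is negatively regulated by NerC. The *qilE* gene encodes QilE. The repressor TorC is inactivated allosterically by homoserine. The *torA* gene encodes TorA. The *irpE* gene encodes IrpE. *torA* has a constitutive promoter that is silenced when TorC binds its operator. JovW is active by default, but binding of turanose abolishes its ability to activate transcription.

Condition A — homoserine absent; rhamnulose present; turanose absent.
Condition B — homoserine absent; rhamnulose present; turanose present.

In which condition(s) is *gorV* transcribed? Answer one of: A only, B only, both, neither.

A only

Condition A:
Homoserine is absent, so TorC is active.
With repressor TorC bound, *torA* is not transcribed.
So TorA is not produced.
Rhamnulose is present, so NerC is active.
With repressor NerC bound, *qilE* is not transcribed.
So QilE is not produced.
Required activator TorA is absent, so *irpE* is not transcribed.
So IrpE is not produced.
Turanose is absent, so JovW is active.
No repressor is bound and JovW is active, so *gorV* is transcribed.
→ *gorV* is ON in A.
Condition B:
Homoserine is absent, so TorC is active.
With repressor TorC bound, *torA* is not transcribed.
So TorA is not produced.
Rhamnulose is present, so NerC is active.
With repressor NerC bound, *qilE* is not transcribed.
So QilE is not produced.
Required activator TorA is absent, so *irpE* is not transcribed.
So IrpE is not produced.
Turanose is present, so JovW is inactive.
Required activator JovW is absent, so *gorV* is not transcribed.
→ *gorV* is OFF in B.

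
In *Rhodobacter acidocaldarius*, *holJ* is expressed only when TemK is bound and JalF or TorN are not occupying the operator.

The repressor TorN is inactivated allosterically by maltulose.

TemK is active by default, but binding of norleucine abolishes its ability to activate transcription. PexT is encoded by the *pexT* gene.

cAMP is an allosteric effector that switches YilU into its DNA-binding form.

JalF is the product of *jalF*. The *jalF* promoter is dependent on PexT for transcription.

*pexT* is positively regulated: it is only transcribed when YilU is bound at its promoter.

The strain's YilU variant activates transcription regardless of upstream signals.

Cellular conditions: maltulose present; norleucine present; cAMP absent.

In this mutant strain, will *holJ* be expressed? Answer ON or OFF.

OFF

YilU is constitutively active in this strain.
No repressor is bound and YilU is active, so *pexT* is transcribed.
So PexT is produced and active.
No repressor is bound and PexT is active, so *jalF* is transcribed.
So JalF is produced and active.
Maltulose is present, so TorN is inactive.
Norleucine is present, so TemK is inactive.
With repressor JalF bound, *holJ* is not transcribed.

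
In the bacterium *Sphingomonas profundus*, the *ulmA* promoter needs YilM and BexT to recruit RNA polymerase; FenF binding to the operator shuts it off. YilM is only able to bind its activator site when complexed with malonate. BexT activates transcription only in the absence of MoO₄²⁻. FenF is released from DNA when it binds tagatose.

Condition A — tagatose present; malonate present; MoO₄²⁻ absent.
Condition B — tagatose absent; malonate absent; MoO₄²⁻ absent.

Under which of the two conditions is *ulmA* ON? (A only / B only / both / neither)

A only

Condition A:
Tagatose is present, so FenF is inactive.
Malonate is present, so YilM is active.
MoO₄²⁻ is absent, so BexT is active.
No repressor is bound and YilM and BexT are active, so *ulmA* is transcribed.
→ *ulmA* is ON in A.
Condition B:
Tagatose is absent, so FenF is active.
Malonate is absent, so YilM is inactive.
MoO₄²⁻ is absent, so BexT is active.
With repressor FenF bound, *ulmA* is not transcribed.
→ *ulmA* is OFF in B.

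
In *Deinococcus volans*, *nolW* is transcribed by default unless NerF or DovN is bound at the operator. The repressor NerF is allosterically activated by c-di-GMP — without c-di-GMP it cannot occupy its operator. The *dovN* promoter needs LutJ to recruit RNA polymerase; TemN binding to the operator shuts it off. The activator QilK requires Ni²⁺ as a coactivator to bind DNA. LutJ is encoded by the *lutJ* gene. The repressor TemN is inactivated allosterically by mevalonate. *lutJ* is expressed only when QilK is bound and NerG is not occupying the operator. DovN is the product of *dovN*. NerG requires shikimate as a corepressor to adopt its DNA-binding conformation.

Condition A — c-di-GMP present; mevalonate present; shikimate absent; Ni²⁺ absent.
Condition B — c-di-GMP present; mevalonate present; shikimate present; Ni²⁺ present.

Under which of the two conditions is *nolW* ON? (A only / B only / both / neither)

neither

Condition A:
c-di-GMP is present, so NerF is active.
Mevalonate is present, so TemN is inactive.
Shikimate is absent, so NerG is inactive.
Ni²⁺ is absent, so QilK is inactive.
Required activator QilK is absent, so *lutJ* is not transcribed.
So LutJ is not produced.
Required activator LutJ is absent, so *dovN* is not transcribed.
So DovN is not produced.
With repressor NerF bound, *nolW* is not transcribed.
→ *nolW* is OFF in A.
Condition B:
c-di-GMP is present, so NerF is active.
Mevalonate is present, so TemN is inactive.
Shikimate is present, so NerG is active.
Ni²⁺ is present, so QilK is active.
With repressor NerG bound, *lutJ* is not transcribed.
So LutJ is not produced.
Required activator LutJ is absent, so *dovN* is not transcribed.
So DovN is not produced.
With repressor NerF bound, *nolW* is not transcribed.
→ *nolW* is OFF in B.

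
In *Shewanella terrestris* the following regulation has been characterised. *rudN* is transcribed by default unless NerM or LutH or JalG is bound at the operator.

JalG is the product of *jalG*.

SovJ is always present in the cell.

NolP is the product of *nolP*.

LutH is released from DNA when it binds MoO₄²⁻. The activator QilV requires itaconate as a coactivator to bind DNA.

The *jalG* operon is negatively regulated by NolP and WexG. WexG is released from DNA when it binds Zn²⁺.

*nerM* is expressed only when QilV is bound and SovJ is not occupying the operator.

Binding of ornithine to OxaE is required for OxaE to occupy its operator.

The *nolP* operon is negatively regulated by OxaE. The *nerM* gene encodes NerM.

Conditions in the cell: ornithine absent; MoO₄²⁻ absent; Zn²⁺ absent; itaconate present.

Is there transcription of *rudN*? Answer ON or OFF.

SovJ is produced constitutively and is active.
Itaconate is present, so QilV is active.
With repressor SovJ bound, *nerM* is not transcribed.
So NerM is not produced.
MoO₄²⁻ is absent, so LutH is active.
Ornithine is absent, so OxaE is inactive.
With no repressor bound, *nolP* is transcribed.
So NolP is produced and active.
Zn²⁺ is absent, so WexG is active.
With repressor NolP bound, *jalG* is not transcribed.
So JalG is not produced.
With repressor LutH bound, *rudN* is not transcribed.

OFF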